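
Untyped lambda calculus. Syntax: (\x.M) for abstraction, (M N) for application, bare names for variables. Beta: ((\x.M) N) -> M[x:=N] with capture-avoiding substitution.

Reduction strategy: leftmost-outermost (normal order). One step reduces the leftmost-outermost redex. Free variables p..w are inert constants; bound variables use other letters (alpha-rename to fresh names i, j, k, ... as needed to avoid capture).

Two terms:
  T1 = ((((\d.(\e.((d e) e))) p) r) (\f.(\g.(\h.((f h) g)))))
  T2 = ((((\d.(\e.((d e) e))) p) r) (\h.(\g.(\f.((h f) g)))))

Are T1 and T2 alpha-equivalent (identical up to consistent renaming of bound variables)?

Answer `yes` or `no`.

Answer: yes

Derivation:
Term 1: ((((\d.(\e.((d e) e))) p) r) (\f.(\g.(\h.((f h) g)))))
Term 2: ((((\d.(\e.((d e) e))) p) r) (\h.(\g.(\f.((h f) g)))))
Alpha-equivalence: compare structure up to binder renaming.
Result: True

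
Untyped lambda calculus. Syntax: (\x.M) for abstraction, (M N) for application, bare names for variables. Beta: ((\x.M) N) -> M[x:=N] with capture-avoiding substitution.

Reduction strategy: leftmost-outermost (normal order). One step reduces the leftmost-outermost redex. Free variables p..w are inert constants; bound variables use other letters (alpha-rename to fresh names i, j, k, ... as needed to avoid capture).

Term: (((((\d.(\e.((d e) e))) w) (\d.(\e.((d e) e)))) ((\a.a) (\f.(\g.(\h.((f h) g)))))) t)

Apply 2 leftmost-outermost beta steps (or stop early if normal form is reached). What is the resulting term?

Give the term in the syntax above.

Answer: ((((w (\d.(\e.((d e) e)))) (\d.(\e.((d e) e)))) ((\a.a) (\f.(\g.(\h.((f h) g)))))) t)

Derivation:
Step 0: (((((\d.(\e.((d e) e))) w) (\d.(\e.((d e) e)))) ((\a.a) (\f.(\g.(\h.((f h) g)))))) t)
Step 1: ((((\e.((w e) e)) (\d.(\e.((d e) e)))) ((\a.a) (\f.(\g.(\h.((f h) g)))))) t)
Step 2: ((((w (\d.(\e.((d e) e)))) (\d.(\e.((d e) e)))) ((\a.a) (\f.(\g.(\h.((f h) g)))))) t)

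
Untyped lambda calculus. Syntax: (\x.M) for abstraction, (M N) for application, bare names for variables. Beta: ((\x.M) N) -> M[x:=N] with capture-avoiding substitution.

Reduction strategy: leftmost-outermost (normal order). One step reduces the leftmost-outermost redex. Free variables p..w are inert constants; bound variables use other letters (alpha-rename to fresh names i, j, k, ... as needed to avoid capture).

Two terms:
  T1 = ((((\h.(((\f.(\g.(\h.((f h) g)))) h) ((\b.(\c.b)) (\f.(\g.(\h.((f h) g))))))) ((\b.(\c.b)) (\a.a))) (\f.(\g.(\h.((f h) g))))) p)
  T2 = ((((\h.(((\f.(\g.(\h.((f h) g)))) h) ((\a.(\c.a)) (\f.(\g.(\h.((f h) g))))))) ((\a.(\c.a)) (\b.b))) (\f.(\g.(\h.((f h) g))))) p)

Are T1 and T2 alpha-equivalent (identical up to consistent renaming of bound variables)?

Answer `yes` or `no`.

Term 1: ((((\h.(((\f.(\g.(\h.((f h) g)))) h) ((\b.(\c.b)) (\f.(\g.(\h.((f h) g))))))) ((\b.(\c.b)) (\a.a))) (\f.(\g.(\h.((f h) g))))) p)
Term 2: ((((\h.(((\f.(\g.(\h.((f h) g)))) h) ((\a.(\c.a)) (\f.(\g.(\h.((f h) g))))))) ((\a.(\c.a)) (\b.b))) (\f.(\g.(\h.((f h) g))))) p)
Alpha-equivalence: compare structure up to binder renaming.
Result: True

Answer: yes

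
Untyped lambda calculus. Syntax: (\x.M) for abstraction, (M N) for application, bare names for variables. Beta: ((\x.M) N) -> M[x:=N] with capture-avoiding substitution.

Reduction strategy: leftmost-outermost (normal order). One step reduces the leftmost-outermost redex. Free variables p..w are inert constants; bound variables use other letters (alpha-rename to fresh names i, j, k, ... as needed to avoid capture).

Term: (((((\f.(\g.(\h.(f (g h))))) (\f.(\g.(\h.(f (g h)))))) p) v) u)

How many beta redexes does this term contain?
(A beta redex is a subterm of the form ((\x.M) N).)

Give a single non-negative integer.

Answer: 1

Derivation:
Term: (((((\f.(\g.(\h.(f (g h))))) (\f.(\g.(\h.(f (g h)))))) p) v) u)
  Redex: ((\f.(\g.(\h.(f (g h))))) (\f.(\g.(\h.(f (g h))))))
Total redexes: 1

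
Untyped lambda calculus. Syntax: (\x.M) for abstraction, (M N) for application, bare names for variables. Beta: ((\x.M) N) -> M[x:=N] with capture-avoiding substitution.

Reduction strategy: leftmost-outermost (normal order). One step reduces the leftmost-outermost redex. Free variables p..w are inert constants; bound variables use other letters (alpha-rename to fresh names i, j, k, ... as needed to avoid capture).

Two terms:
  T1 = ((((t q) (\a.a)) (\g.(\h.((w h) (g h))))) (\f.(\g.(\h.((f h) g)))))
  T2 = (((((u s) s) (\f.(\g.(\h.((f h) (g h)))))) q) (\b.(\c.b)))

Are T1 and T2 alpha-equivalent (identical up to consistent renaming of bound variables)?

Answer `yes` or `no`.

Term 1: ((((t q) (\a.a)) (\g.(\h.((w h) (g h))))) (\f.(\g.(\h.((f h) g)))))
Term 2: (((((u s) s) (\f.(\g.(\h.((f h) (g h)))))) q) (\b.(\c.b)))
Alpha-equivalence: compare structure up to binder renaming.
Result: False

Answer: no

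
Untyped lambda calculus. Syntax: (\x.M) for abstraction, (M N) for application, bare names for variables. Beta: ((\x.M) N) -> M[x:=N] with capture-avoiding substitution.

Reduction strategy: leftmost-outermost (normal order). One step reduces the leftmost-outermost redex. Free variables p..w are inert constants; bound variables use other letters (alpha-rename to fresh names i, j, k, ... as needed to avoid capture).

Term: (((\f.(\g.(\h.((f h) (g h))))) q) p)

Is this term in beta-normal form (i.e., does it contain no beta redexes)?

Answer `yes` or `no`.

Answer: no

Derivation:
Term: (((\f.(\g.(\h.((f h) (g h))))) q) p)
Found 1 beta redex(es).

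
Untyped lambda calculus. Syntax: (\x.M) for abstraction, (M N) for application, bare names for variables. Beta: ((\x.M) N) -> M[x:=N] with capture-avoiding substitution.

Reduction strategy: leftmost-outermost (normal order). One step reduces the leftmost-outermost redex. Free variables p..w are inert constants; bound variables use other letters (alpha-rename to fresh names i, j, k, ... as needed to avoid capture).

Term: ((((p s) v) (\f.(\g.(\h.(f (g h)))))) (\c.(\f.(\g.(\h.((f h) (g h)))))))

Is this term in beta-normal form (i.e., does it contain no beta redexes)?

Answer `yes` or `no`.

Term: ((((p s) v) (\f.(\g.(\h.(f (g h)))))) (\c.(\f.(\g.(\h.((f h) (g h)))))))
No beta redexes found.

Answer: yes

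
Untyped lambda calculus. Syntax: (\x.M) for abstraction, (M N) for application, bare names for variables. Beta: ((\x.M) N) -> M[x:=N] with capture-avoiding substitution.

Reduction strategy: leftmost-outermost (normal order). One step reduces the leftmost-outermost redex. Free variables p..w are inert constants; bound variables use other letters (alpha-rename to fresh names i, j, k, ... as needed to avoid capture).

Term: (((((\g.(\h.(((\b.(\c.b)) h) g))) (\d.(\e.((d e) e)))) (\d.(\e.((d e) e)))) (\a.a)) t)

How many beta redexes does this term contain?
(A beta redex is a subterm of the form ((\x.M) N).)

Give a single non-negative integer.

Term: (((((\g.(\h.(((\b.(\c.b)) h) g))) (\d.(\e.((d e) e)))) (\d.(\e.((d e) e)))) (\a.a)) t)
  Redex: ((\g.(\h.(((\b.(\c.b)) h) g))) (\d.(\e.((d e) e))))
  Redex: ((\b.(\c.b)) h)
Total redexes: 2

Answer: 2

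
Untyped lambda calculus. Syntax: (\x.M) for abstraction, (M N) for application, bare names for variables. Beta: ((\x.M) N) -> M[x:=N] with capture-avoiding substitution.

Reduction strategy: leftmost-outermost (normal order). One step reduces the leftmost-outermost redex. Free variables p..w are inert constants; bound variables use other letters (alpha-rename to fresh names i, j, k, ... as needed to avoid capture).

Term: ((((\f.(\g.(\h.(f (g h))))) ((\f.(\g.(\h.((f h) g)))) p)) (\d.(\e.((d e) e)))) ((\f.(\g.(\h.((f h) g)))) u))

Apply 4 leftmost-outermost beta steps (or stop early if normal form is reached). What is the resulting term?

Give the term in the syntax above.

Answer: ((\g.(\h.((p h) g))) ((\d.(\e.((d e) e))) ((\f.(\g.(\h.((f h) g)))) u)))

Derivation:
Step 0: ((((\f.(\g.(\h.(f (g h))))) ((\f.(\g.(\h.((f h) g)))) p)) (\d.(\e.((d e) e)))) ((\f.(\g.(\h.((f h) g)))) u))
Step 1: (((\g.(\h.(((\f.(\g.(\h.((f h) g)))) p) (g h)))) (\d.(\e.((d e) e)))) ((\f.(\g.(\h.((f h) g)))) u))
Step 2: ((\h.(((\f.(\g.(\h.((f h) g)))) p) ((\d.(\e.((d e) e))) h))) ((\f.(\g.(\h.((f h) g)))) u))
Step 3: (((\f.(\g.(\h.((f h) g)))) p) ((\d.(\e.((d e) e))) ((\f.(\g.(\h.((f h) g)))) u)))
Step 4: ((\g.(\h.((p h) g))) ((\d.(\e.((d e) e))) ((\f.(\g.(\h.((f h) g)))) u)))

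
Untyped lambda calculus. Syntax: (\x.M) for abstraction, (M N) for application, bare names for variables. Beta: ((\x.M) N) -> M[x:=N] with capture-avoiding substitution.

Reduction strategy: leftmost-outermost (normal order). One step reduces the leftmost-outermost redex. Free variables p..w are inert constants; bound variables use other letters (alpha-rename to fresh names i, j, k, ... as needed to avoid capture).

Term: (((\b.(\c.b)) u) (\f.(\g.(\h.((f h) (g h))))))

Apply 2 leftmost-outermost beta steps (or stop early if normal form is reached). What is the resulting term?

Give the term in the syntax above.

Answer: u

Derivation:
Step 0: (((\b.(\c.b)) u) (\f.(\g.(\h.((f h) (g h))))))
Step 1: ((\c.u) (\f.(\g.(\h.((f h) (g h))))))
Step 2: u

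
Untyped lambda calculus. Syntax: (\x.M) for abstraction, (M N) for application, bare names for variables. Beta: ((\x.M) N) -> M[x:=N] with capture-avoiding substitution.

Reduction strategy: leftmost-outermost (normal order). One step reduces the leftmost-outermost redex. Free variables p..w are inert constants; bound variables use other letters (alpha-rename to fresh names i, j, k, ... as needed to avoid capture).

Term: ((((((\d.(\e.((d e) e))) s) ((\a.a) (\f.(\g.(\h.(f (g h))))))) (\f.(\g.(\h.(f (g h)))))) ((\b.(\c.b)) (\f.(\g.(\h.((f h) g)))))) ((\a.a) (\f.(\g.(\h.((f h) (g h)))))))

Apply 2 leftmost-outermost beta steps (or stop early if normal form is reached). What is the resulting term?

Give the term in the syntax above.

Step 0: ((((((\d.(\e.((d e) e))) s) ((\a.a) (\f.(\g.(\h.(f (g h))))))) (\f.(\g.(\h.(f (g h)))))) ((\b.(\c.b)) (\f.(\g.(\h.((f h) g)))))) ((\a.a) (\f.(\g.(\h.((f h) (g h)))))))
Step 1: (((((\e.((s e) e)) ((\a.a) (\f.(\g.(\h.(f (g h))))))) (\f.(\g.(\h.(f (g h)))))) ((\b.(\c.b)) (\f.(\g.(\h.((f h) g)))))) ((\a.a) (\f.(\g.(\h.((f h) (g h)))))))
Step 2: (((((s ((\a.a) (\f.(\g.(\h.(f (g h))))))) ((\a.a) (\f.(\g.(\h.(f (g h))))))) (\f.(\g.(\h.(f (g h)))))) ((\b.(\c.b)) (\f.(\g.(\h.((f h) g)))))) ((\a.a) (\f.(\g.(\h.((f h) (g h)))))))

Answer: (((((s ((\a.a) (\f.(\g.(\h.(f (g h))))))) ((\a.a) (\f.(\g.(\h.(f (g h))))))) (\f.(\g.(\h.(f (g h)))))) ((\b.(\c.b)) (\f.(\g.(\h.((f h) g)))))) ((\a.a) (\f.(\g.(\h.((f h) (g h)))))))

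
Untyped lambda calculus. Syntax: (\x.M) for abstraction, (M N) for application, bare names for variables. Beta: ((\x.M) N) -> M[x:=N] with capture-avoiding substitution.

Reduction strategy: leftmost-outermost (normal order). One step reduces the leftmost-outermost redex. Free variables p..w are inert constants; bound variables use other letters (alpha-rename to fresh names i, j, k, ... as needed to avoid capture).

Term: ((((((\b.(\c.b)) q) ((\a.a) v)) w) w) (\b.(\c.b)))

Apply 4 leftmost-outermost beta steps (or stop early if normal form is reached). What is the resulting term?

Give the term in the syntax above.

Step 0: ((((((\b.(\c.b)) q) ((\a.a) v)) w) w) (\b.(\c.b)))
Step 1: (((((\c.q) ((\a.a) v)) w) w) (\b.(\c.b)))
Step 2: (((q w) w) (\b.(\c.b)))
Step 3: (normal form reached)

Answer: (((q w) w) (\b.(\c.b)))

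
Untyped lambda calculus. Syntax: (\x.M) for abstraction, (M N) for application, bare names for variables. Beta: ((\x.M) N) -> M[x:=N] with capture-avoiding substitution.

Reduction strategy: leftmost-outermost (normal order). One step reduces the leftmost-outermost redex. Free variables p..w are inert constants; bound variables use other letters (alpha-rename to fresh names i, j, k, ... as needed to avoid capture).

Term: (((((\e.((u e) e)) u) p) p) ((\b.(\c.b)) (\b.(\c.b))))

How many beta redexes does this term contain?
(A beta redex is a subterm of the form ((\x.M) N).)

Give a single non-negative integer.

Answer: 2

Derivation:
Term: (((((\e.((u e) e)) u) p) p) ((\b.(\c.b)) (\b.(\c.b))))
  Redex: ((\e.((u e) e)) u)
  Redex: ((\b.(\c.b)) (\b.(\c.b)))
Total redexes: 2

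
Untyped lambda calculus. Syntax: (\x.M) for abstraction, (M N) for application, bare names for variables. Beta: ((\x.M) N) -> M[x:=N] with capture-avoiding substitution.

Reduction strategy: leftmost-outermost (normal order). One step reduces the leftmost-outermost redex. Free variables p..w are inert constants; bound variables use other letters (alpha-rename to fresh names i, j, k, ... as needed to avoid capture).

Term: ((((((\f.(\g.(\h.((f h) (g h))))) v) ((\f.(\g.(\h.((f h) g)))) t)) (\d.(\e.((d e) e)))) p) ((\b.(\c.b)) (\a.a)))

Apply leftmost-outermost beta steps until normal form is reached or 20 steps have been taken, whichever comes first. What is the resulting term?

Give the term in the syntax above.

Step 0: ((((((\f.(\g.(\h.((f h) (g h))))) v) ((\f.(\g.(\h.((f h) g)))) t)) (\d.(\e.((d e) e)))) p) ((\b.(\c.b)) (\a.a)))
Step 1: (((((\g.(\h.((v h) (g h)))) ((\f.(\g.(\h.((f h) g)))) t)) (\d.(\e.((d e) e)))) p) ((\b.(\c.b)) (\a.a)))
Step 2: ((((\h.((v h) (((\f.(\g.(\h.((f h) g)))) t) h))) (\d.(\e.((d e) e)))) p) ((\b.(\c.b)) (\a.a)))
Step 3: ((((v (\d.(\e.((d e) e)))) (((\f.(\g.(\h.((f h) g)))) t) (\d.(\e.((d e) e))))) p) ((\b.(\c.b)) (\a.a)))
Step 4: ((((v (\d.(\e.((d e) e)))) ((\g.(\h.((t h) g))) (\d.(\e.((d e) e))))) p) ((\b.(\c.b)) (\a.a)))
Step 5: ((((v (\d.(\e.((d e) e)))) (\h.((t h) (\d.(\e.((d e) e)))))) p) ((\b.(\c.b)) (\a.a)))
Step 6: ((((v (\d.(\e.((d e) e)))) (\h.((t h) (\d.(\e.((d e) e)))))) p) (\c.(\a.a)))

Answer: ((((v (\d.(\e.((d e) e)))) (\h.((t h) (\d.(\e.((d e) e)))))) p) (\c.(\a.a)))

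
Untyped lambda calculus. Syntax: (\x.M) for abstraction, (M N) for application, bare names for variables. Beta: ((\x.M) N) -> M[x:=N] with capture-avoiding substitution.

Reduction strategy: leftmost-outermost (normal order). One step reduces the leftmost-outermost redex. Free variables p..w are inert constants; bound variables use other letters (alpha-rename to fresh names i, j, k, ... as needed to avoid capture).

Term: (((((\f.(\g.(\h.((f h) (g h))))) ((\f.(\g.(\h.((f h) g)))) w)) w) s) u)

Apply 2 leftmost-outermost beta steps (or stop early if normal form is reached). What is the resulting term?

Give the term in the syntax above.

Step 0: (((((\f.(\g.(\h.((f h) (g h))))) ((\f.(\g.(\h.((f h) g)))) w)) w) s) u)
Step 1: ((((\g.(\h.((((\f.(\g.(\h.((f h) g)))) w) h) (g h)))) w) s) u)
Step 2: (((\h.((((\f.(\g.(\h.((f h) g)))) w) h) (w h))) s) u)

Answer: (((\h.((((\f.(\g.(\h.((f h) g)))) w) h) (w h))) s) u)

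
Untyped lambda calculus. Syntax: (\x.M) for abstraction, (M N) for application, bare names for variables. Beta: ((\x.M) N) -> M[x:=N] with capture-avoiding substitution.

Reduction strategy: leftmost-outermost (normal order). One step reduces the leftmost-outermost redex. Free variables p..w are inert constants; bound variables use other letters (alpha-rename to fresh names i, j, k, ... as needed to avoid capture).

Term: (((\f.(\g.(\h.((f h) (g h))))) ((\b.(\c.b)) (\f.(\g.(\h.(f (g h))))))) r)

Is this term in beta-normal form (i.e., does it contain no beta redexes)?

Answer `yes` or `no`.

Term: (((\f.(\g.(\h.((f h) (g h))))) ((\b.(\c.b)) (\f.(\g.(\h.(f (g h))))))) r)
Found 2 beta redex(es).

Answer: no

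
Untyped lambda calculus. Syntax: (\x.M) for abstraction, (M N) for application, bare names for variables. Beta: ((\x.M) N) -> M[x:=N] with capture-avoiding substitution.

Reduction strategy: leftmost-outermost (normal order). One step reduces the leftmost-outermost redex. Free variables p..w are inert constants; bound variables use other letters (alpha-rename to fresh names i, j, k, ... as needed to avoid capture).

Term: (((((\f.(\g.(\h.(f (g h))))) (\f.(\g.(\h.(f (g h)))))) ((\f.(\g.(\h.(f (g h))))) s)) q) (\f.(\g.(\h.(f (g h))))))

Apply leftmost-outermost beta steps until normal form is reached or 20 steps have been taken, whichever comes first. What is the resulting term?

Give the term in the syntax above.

Step 0: (((((\f.(\g.(\h.(f (g h))))) (\f.(\g.(\h.(f (g h)))))) ((\f.(\g.(\h.(f (g h))))) s)) q) (\f.(\g.(\h.(f (g h))))))
Step 1: ((((\g.(\h.((\f.(\g.(\h.(f (g h))))) (g h)))) ((\f.(\g.(\h.(f (g h))))) s)) q) (\f.(\g.(\h.(f (g h))))))
Step 2: (((\h.((\f.(\g.(\h.(f (g h))))) (((\f.(\g.(\h.(f (g h))))) s) h))) q) (\f.(\g.(\h.(f (g h))))))
Step 3: (((\f.(\g.(\h.(f (g h))))) (((\f.(\g.(\h.(f (g h))))) s) q)) (\f.(\g.(\h.(f (g h))))))
Step 4: ((\g.(\h.((((\f.(\g.(\h.(f (g h))))) s) q) (g h)))) (\f.(\g.(\h.(f (g h))))))
Step 5: (\h.((((\f.(\g.(\h.(f (g h))))) s) q) ((\f.(\g.(\h.(f (g h))))) h)))
Step 6: (\h.(((\g.(\h.(s (g h)))) q) ((\f.(\g.(\h.(f (g h))))) h)))
Step 7: (\h.((\h.(s (q h))) ((\f.(\g.(\h.(f (g h))))) h)))
Step 8: (\h.(s (q ((\f.(\g.(\h.(f (g h))))) h))))
Step 9: (\h.(s (q (\g.(\i.(h (g i)))))))

Answer: (\h.(s (q (\g.(\i.(h (g i)))))))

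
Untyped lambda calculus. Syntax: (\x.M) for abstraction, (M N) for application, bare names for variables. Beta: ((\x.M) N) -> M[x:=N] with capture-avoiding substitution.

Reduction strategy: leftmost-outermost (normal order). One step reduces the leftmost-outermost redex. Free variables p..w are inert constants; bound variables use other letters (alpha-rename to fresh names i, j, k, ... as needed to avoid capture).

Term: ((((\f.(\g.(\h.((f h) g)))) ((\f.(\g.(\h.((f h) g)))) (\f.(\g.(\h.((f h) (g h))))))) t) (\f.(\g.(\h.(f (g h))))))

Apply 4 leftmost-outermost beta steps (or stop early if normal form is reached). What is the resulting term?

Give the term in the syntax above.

Step 0: ((((\f.(\g.(\h.((f h) g)))) ((\f.(\g.(\h.((f h) g)))) (\f.(\g.(\h.((f h) (g h))))))) t) (\f.(\g.(\h.(f (g h))))))
Step 1: (((\g.(\h.((((\f.(\g.(\h.((f h) g)))) (\f.(\g.(\h.((f h) (g h)))))) h) g))) t) (\f.(\g.(\h.(f (g h))))))
Step 2: ((\h.((((\f.(\g.(\h.((f h) g)))) (\f.(\g.(\h.((f h) (g h)))))) h) t)) (\f.(\g.(\h.(f (g h))))))
Step 3: ((((\f.(\g.(\h.((f h) g)))) (\f.(\g.(\h.((f h) (g h)))))) (\f.(\g.(\h.(f (g h)))))) t)
Step 4: (((\g.(\h.(((\f.(\g.(\h.((f h) (g h))))) h) g))) (\f.(\g.(\h.(f (g h)))))) t)

Answer: (((\g.(\h.(((\f.(\g.(\h.((f h) (g h))))) h) g))) (\f.(\g.(\h.(f (g h)))))) t)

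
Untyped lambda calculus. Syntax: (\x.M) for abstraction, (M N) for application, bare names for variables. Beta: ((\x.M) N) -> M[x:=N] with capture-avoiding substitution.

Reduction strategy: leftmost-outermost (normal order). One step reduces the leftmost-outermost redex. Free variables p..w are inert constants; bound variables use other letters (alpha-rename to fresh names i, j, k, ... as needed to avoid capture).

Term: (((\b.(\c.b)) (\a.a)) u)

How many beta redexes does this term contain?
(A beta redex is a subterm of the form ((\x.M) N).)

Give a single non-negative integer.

Answer: 1

Derivation:
Term: (((\b.(\c.b)) (\a.a)) u)
  Redex: ((\b.(\c.b)) (\a.a))
Total redexes: 1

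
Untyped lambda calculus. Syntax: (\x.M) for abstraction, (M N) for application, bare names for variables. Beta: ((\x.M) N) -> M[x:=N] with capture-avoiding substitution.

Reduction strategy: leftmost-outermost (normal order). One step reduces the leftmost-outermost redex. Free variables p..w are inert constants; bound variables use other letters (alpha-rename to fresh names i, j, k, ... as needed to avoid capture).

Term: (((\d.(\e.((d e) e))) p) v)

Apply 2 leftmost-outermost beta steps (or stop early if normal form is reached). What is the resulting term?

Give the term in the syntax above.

Step 0: (((\d.(\e.((d e) e))) p) v)
Step 1: ((\e.((p e) e)) v)
Step 2: ((p v) v)

Answer: ((p v) v)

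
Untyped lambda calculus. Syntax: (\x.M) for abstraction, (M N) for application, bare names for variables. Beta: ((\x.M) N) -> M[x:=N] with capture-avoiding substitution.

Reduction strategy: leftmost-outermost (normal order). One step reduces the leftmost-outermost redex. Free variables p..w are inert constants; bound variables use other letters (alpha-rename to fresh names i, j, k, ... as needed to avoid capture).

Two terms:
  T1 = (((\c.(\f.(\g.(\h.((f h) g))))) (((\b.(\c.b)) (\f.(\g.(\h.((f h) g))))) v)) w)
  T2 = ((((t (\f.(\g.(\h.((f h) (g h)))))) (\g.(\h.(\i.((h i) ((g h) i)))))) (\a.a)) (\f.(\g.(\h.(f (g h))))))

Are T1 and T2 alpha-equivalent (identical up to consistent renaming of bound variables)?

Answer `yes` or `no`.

Answer: no

Derivation:
Term 1: (((\c.(\f.(\g.(\h.((f h) g))))) (((\b.(\c.b)) (\f.(\g.(\h.((f h) g))))) v)) w)
Term 2: ((((t (\f.(\g.(\h.((f h) (g h)))))) (\g.(\h.(\i.((h i) ((g h) i)))))) (\a.a)) (\f.(\g.(\h.(f (g h))))))
Alpha-equivalence: compare structure up to binder renaming.
Result: False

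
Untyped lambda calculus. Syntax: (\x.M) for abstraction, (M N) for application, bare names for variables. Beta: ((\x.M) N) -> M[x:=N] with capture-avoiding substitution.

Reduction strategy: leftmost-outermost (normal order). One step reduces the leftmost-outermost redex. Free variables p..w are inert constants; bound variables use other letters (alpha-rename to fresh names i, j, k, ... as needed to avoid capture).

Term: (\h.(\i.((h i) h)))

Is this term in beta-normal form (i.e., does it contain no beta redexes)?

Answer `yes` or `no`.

Term: (\h.(\i.((h i) h)))
No beta redexes found.

Answer: yes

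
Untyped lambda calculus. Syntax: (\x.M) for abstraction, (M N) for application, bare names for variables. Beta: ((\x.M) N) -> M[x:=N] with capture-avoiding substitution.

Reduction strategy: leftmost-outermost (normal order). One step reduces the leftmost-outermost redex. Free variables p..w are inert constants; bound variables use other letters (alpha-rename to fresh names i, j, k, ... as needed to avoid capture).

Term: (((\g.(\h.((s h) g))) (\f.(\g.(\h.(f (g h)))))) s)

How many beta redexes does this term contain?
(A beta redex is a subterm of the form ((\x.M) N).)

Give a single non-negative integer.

Term: (((\g.(\h.((s h) g))) (\f.(\g.(\h.(f (g h)))))) s)
  Redex: ((\g.(\h.((s h) g))) (\f.(\g.(\h.(f (g h))))))
Total redexes: 1

Answer: 1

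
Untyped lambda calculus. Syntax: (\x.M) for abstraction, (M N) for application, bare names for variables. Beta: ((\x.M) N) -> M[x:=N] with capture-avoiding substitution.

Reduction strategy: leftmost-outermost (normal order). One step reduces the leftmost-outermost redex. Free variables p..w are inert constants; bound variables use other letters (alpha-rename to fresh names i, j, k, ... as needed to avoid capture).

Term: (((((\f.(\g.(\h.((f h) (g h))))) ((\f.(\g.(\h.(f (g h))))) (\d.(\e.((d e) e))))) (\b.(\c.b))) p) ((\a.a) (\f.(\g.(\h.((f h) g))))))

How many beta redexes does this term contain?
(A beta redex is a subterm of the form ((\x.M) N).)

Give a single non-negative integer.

Answer: 3

Derivation:
Term: (((((\f.(\g.(\h.((f h) (g h))))) ((\f.(\g.(\h.(f (g h))))) (\d.(\e.((d e) e))))) (\b.(\c.b))) p) ((\a.a) (\f.(\g.(\h.((f h) g))))))
  Redex: ((\f.(\g.(\h.((f h) (g h))))) ((\f.(\g.(\h.(f (g h))))) (\d.(\e.((d e) e)))))
  Redex: ((\f.(\g.(\h.(f (g h))))) (\d.(\e.((d e) e))))
  Redex: ((\a.a) (\f.(\g.(\h.((f h) g)))))
Total redexes: 3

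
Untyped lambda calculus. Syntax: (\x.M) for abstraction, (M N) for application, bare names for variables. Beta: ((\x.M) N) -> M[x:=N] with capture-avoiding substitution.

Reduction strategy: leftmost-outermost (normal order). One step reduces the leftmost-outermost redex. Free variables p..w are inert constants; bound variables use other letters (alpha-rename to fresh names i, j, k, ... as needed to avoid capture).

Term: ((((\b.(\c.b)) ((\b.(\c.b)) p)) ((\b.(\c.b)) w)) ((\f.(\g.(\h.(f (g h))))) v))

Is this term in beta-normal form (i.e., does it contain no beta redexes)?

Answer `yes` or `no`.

Answer: no

Derivation:
Term: ((((\b.(\c.b)) ((\b.(\c.b)) p)) ((\b.(\c.b)) w)) ((\f.(\g.(\h.(f (g h))))) v))
Found 4 beta redex(es).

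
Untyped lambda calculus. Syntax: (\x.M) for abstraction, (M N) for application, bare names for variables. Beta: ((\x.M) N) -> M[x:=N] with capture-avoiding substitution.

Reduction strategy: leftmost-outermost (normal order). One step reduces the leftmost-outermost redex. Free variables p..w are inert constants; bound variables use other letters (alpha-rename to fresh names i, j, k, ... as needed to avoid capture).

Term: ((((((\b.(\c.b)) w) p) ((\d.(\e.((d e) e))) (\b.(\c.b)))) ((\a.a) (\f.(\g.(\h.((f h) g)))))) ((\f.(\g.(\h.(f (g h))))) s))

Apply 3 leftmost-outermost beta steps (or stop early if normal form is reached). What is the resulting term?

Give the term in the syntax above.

Step 0: ((((((\b.(\c.b)) w) p) ((\d.(\e.((d e) e))) (\b.(\c.b)))) ((\a.a) (\f.(\g.(\h.((f h) g)))))) ((\f.(\g.(\h.(f (g h))))) s))
Step 1: (((((\c.w) p) ((\d.(\e.((d e) e))) (\b.(\c.b)))) ((\a.a) (\f.(\g.(\h.((f h) g)))))) ((\f.(\g.(\h.(f (g h))))) s))
Step 2: (((w ((\d.(\e.((d e) e))) (\b.(\c.b)))) ((\a.a) (\f.(\g.(\h.((f h) g)))))) ((\f.(\g.(\h.(f (g h))))) s))
Step 3: (((w (\e.(((\b.(\c.b)) e) e))) ((\a.a) (\f.(\g.(\h.((f h) g)))))) ((\f.(\g.(\h.(f (g h))))) s))

Answer: (((w (\e.(((\b.(\c.b)) e) e))) ((\a.a) (\f.(\g.(\h.((f h) g)))))) ((\f.(\g.(\h.(f (g h))))) s))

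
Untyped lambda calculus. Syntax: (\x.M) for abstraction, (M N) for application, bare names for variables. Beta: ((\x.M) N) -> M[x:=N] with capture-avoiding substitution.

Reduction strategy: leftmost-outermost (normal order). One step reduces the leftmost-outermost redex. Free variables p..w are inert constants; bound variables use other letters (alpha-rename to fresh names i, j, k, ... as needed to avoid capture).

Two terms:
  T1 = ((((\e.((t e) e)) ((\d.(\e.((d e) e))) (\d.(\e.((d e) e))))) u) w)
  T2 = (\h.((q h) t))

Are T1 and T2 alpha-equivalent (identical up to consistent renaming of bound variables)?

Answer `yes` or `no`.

Term 1: ((((\e.((t e) e)) ((\d.(\e.((d e) e))) (\d.(\e.((d e) e))))) u) w)
Term 2: (\h.((q h) t))
Alpha-equivalence: compare structure up to binder renaming.
Result: False

Answer: no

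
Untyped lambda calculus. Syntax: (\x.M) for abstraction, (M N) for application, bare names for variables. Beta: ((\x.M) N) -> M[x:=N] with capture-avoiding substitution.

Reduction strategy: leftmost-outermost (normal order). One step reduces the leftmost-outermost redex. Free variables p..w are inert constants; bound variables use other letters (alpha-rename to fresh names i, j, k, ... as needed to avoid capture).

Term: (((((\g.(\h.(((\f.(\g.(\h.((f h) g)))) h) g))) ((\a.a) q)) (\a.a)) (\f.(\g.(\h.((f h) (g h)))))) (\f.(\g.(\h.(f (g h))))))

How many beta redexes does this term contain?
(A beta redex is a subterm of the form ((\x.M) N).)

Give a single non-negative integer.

Term: (((((\g.(\h.(((\f.(\g.(\h.((f h) g)))) h) g))) ((\a.a) q)) (\a.a)) (\f.(\g.(\h.((f h) (g h)))))) (\f.(\g.(\h.(f (g h))))))
  Redex: ((\g.(\h.(((\f.(\g.(\h.((f h) g)))) h) g))) ((\a.a) q))
  Redex: ((\f.(\g.(\h.((f h) g)))) h)
  Redex: ((\a.a) q)
Total redexes: 3

Answer: 3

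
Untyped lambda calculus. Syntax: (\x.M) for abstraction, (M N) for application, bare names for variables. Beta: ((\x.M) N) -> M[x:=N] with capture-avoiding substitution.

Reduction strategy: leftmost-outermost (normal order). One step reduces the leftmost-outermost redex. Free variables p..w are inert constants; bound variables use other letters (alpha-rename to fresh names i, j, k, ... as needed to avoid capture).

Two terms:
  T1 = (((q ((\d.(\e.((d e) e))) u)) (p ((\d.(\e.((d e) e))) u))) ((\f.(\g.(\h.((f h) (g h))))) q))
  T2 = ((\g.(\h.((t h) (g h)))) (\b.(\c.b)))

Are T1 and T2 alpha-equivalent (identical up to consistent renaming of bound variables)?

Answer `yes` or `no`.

Answer: no

Derivation:
Term 1: (((q ((\d.(\e.((d e) e))) u)) (p ((\d.(\e.((d e) e))) u))) ((\f.(\g.(\h.((f h) (g h))))) q))
Term 2: ((\g.(\h.((t h) (g h)))) (\b.(\c.b)))
Alpha-equivalence: compare structure up to binder renaming.
Result: False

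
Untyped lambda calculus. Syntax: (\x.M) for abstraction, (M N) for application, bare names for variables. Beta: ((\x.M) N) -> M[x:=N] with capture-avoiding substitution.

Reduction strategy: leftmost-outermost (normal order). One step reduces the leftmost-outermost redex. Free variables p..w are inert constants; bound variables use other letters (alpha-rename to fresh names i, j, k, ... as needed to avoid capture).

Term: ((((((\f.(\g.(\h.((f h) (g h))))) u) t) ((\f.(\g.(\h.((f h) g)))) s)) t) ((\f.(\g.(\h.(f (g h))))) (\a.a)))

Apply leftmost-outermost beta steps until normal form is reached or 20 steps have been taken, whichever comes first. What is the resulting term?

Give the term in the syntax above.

Step 0: ((((((\f.(\g.(\h.((f h) (g h))))) u) t) ((\f.(\g.(\h.((f h) g)))) s)) t) ((\f.(\g.(\h.(f (g h))))) (\a.a)))
Step 1: (((((\g.(\h.((u h) (g h)))) t) ((\f.(\g.(\h.((f h) g)))) s)) t) ((\f.(\g.(\h.(f (g h))))) (\a.a)))
Step 2: ((((\h.((u h) (t h))) ((\f.(\g.(\h.((f h) g)))) s)) t) ((\f.(\g.(\h.(f (g h))))) (\a.a)))
Step 3: ((((u ((\f.(\g.(\h.((f h) g)))) s)) (t ((\f.(\g.(\h.((f h) g)))) s))) t) ((\f.(\g.(\h.(f (g h))))) (\a.a)))
Step 4: ((((u (\g.(\h.((s h) g)))) (t ((\f.(\g.(\h.((f h) g)))) s))) t) ((\f.(\g.(\h.(f (g h))))) (\a.a)))
Step 5: ((((u (\g.(\h.((s h) g)))) (t (\g.(\h.((s h) g))))) t) ((\f.(\g.(\h.(f (g h))))) (\a.a)))
Step 6: ((((u (\g.(\h.((s h) g)))) (t (\g.(\h.((s h) g))))) t) (\g.(\h.((\a.a) (g h)))))
Step 7: ((((u (\g.(\h.((s h) g)))) (t (\g.(\h.((s h) g))))) t) (\g.(\h.(g h))))

Answer: ((((u (\g.(\h.((s h) g)))) (t (\g.(\h.((s h) g))))) t) (\g.(\h.(g h))))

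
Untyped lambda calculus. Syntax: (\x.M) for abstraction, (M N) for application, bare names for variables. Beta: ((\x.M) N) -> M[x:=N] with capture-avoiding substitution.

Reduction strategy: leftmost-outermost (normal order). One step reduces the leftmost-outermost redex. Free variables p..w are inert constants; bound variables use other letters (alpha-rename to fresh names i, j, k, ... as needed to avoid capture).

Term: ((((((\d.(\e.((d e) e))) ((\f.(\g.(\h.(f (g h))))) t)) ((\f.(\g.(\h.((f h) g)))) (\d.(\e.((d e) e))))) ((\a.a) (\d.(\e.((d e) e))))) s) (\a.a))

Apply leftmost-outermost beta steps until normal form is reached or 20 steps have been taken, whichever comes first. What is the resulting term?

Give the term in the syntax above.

Answer: ((((t (\h.((h (\g.(\h.((h g) g)))) (\g.(\h.((h g) g)))))) (\d.(\e.((d e) e)))) s) (\a.a))

Derivation:
Step 0: ((((((\d.(\e.((d e) e))) ((\f.(\g.(\h.(f (g h))))) t)) ((\f.(\g.(\h.((f h) g)))) (\d.(\e.((d e) e))))) ((\a.a) (\d.(\e.((d e) e))))) s) (\a.a))
Step 1: (((((\e.((((\f.(\g.(\h.(f (g h))))) t) e) e)) ((\f.(\g.(\h.((f h) g)))) (\d.(\e.((d e) e))))) ((\a.a) (\d.(\e.((d e) e))))) s) (\a.a))
Step 2: (((((((\f.(\g.(\h.(f (g h))))) t) ((\f.(\g.(\h.((f h) g)))) (\d.(\e.((d e) e))))) ((\f.(\g.(\h.((f h) g)))) (\d.(\e.((d e) e))))) ((\a.a) (\d.(\e.((d e) e))))) s) (\a.a))
Step 3: ((((((\g.(\h.(t (g h)))) ((\f.(\g.(\h.((f h) g)))) (\d.(\e.((d e) e))))) ((\f.(\g.(\h.((f h) g)))) (\d.(\e.((d e) e))))) ((\a.a) (\d.(\e.((d e) e))))) s) (\a.a))
Step 4: (((((\h.(t (((\f.(\g.(\h.((f h) g)))) (\d.(\e.((d e) e)))) h))) ((\f.(\g.(\h.((f h) g)))) (\d.(\e.((d e) e))))) ((\a.a) (\d.(\e.((d e) e))))) s) (\a.a))
Step 5: ((((t (((\f.(\g.(\h.((f h) g)))) (\d.(\e.((d e) e)))) ((\f.(\g.(\h.((f h) g)))) (\d.(\e.((d e) e)))))) ((\a.a) (\d.(\e.((d e) e))))) s) (\a.a))
Step 6: ((((t ((\g.(\h.(((\d.(\e.((d e) e))) h) g))) ((\f.(\g.(\h.((f h) g)))) (\d.(\e.((d e) e)))))) ((\a.a) (\d.(\e.((d e) e))))) s) (\a.a))
Step 7: ((((t (\h.(((\d.(\e.((d e) e))) h) ((\f.(\g.(\h.((f h) g)))) (\d.(\e.((d e) e))))))) ((\a.a) (\d.(\e.((d e) e))))) s) (\a.a))
Step 8: ((((t (\h.((\e.((h e) e)) ((\f.(\g.(\h.((f h) g)))) (\d.(\e.((d e) e))))))) ((\a.a) (\d.(\e.((d e) e))))) s) (\a.a))
Step 9: ((((t (\h.((h ((\f.(\g.(\h.((f h) g)))) (\d.(\e.((d e) e))))) ((\f.(\g.(\h.((f h) g)))) (\d.(\e.((d e) e))))))) ((\a.a) (\d.(\e.((d e) e))))) s) (\a.a))
Step 10: ((((t (\h.((h (\g.(\h.(((\d.(\e.((d e) e))) h) g)))) ((\f.(\g.(\h.((f h) g)))) (\d.(\e.((d e) e))))))) ((\a.a) (\d.(\e.((d e) e))))) s) (\a.a))
Step 11: ((((t (\h.((h (\g.(\h.((\e.((h e) e)) g)))) ((\f.(\g.(\h.((f h) g)))) (\d.(\e.((d e) e))))))) ((\a.a) (\d.(\e.((d e) e))))) s) (\a.a))
Step 12: ((((t (\h.((h (\g.(\h.((h g) g)))) ((\f.(\g.(\h.((f h) g)))) (\d.(\e.((d e) e))))))) ((\a.a) (\d.(\e.((d e) e))))) s) (\a.a))
Step 13: ((((t (\h.((h (\g.(\h.((h g) g)))) (\g.(\h.(((\d.(\e.((d e) e))) h) g)))))) ((\a.a) (\d.(\e.((d e) e))))) s) (\a.a))
Step 14: ((((t (\h.((h (\g.(\h.((h g) g)))) (\g.(\h.((\e.((h e) e)) g)))))) ((\a.a) (\d.(\e.((d e) e))))) s) (\a.a))
Step 15: ((((t (\h.((h (\g.(\h.((h g) g)))) (\g.(\h.((h g) g)))))) ((\a.a) (\d.(\e.((d e) e))))) s) (\a.a))
Step 16: ((((t (\h.((h (\g.(\h.((h g) g)))) (\g.(\h.((h g) g)))))) (\d.(\e.((d e) e)))) s) (\a.a))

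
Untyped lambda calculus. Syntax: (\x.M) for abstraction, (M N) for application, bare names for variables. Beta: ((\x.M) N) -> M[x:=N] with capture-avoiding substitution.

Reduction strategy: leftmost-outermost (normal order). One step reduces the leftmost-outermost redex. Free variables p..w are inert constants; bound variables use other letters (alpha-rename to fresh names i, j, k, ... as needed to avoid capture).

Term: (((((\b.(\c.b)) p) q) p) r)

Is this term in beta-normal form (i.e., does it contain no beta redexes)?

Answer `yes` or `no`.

Answer: no

Derivation:
Term: (((((\b.(\c.b)) p) q) p) r)
Found 1 beta redex(es).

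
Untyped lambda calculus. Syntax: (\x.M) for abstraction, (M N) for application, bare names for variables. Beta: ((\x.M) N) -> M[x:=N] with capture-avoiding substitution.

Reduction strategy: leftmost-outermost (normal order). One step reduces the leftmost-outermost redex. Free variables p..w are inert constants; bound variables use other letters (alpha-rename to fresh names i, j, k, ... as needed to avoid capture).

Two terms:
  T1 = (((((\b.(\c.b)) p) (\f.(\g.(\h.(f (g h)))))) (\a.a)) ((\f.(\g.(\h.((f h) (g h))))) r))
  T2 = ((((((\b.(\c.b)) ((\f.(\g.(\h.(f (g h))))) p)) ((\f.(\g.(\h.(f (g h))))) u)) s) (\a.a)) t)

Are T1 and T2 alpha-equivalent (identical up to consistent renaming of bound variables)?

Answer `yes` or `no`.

Term 1: (((((\b.(\c.b)) p) (\f.(\g.(\h.(f (g h)))))) (\a.a)) ((\f.(\g.(\h.((f h) (g h))))) r))
Term 2: ((((((\b.(\c.b)) ((\f.(\g.(\h.(f (g h))))) p)) ((\f.(\g.(\h.(f (g h))))) u)) s) (\a.a)) t)
Alpha-equivalence: compare structure up to binder renaming.
Result: False

Answer: no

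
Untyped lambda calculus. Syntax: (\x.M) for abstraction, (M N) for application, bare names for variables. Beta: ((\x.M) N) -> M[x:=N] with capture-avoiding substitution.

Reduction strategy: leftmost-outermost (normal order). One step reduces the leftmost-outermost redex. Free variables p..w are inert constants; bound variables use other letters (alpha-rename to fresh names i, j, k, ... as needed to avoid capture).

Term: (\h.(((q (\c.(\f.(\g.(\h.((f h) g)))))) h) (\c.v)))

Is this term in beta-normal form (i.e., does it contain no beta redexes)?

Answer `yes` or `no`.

Term: (\h.(((q (\c.(\f.(\g.(\h.((f h) g)))))) h) (\c.v)))
No beta redexes found.

Answer: yes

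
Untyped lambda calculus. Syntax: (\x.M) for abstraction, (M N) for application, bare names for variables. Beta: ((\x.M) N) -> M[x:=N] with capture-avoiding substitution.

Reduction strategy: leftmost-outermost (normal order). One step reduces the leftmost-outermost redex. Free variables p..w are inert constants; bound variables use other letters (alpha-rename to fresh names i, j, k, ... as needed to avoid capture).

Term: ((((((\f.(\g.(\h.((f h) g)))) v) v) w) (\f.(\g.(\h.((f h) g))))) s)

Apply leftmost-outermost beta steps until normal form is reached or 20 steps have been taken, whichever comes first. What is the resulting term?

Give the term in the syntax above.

Answer: ((((v w) v) (\f.(\g.(\h.((f h) g))))) s)

Derivation:
Step 0: ((((((\f.(\g.(\h.((f h) g)))) v) v) w) (\f.(\g.(\h.((f h) g))))) s)
Step 1: (((((\g.(\h.((v h) g))) v) w) (\f.(\g.(\h.((f h) g))))) s)
Step 2: ((((\h.((v h) v)) w) (\f.(\g.(\h.((f h) g))))) s)
Step 3: ((((v w) v) (\f.(\g.(\h.((f h) g))))) s)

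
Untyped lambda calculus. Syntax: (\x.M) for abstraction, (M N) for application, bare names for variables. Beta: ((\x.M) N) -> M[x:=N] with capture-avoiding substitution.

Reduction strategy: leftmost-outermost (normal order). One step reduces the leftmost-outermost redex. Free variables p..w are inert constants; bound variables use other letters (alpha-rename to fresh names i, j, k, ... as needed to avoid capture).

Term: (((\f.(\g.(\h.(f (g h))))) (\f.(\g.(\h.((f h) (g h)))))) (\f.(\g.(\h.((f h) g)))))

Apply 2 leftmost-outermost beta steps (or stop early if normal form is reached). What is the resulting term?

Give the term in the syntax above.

Answer: (\h.((\f.(\g.(\h.((f h) (g h))))) ((\f.(\g.(\h.((f h) g)))) h)))

Derivation:
Step 0: (((\f.(\g.(\h.(f (g h))))) (\f.(\g.(\h.((f h) (g h)))))) (\f.(\g.(\h.((f h) g)))))
Step 1: ((\g.(\h.((\f.(\g.(\h.((f h) (g h))))) (g h)))) (\f.(\g.(\h.((f h) g)))))
Step 2: (\h.((\f.(\g.(\h.((f h) (g h))))) ((\f.(\g.(\h.((f h) g)))) h)))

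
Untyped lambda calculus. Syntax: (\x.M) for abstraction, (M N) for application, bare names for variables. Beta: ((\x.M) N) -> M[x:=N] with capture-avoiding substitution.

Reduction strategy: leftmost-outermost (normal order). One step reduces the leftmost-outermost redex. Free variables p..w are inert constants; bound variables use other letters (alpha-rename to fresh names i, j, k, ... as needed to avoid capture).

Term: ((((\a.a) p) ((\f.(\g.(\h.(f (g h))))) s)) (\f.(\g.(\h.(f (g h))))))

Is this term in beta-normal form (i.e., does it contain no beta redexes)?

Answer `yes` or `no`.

Term: ((((\a.a) p) ((\f.(\g.(\h.(f (g h))))) s)) (\f.(\g.(\h.(f (g h))))))
Found 2 beta redex(es).

Answer: no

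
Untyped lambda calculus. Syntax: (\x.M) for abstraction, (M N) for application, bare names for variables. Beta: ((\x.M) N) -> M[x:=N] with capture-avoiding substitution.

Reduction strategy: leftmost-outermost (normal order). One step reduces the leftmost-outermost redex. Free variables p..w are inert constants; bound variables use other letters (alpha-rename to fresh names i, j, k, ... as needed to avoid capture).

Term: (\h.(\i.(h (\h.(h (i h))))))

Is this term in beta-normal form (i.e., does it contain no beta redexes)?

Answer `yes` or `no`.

Term: (\h.(\i.(h (\h.(h (i h))))))
No beta redexes found.

Answer: yes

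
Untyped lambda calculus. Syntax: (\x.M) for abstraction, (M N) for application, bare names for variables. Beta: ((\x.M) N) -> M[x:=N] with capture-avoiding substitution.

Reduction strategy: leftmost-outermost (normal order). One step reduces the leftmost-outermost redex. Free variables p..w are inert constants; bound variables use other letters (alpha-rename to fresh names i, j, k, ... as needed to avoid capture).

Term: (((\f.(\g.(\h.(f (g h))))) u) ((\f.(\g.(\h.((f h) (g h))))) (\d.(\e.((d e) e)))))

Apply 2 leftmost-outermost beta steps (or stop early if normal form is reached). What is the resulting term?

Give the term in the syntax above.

Step 0: (((\f.(\g.(\h.(f (g h))))) u) ((\f.(\g.(\h.((f h) (g h))))) (\d.(\e.((d e) e)))))
Step 1: ((\g.(\h.(u (g h)))) ((\f.(\g.(\h.((f h) (g h))))) (\d.(\e.((d e) e)))))
Step 2: (\h.(u (((\f.(\g.(\h.((f h) (g h))))) (\d.(\e.((d e) e)))) h)))

Answer: (\h.(u (((\f.(\g.(\h.((f h) (g h))))) (\d.(\e.((d e) e)))) h)))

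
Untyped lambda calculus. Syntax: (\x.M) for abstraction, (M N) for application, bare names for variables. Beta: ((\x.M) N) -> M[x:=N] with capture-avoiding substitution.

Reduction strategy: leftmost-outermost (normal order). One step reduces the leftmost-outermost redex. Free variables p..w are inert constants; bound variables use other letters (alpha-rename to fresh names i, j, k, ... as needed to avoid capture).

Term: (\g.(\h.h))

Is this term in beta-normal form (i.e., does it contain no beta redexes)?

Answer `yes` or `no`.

Term: (\g.(\h.h))
No beta redexes found.

Answer: yes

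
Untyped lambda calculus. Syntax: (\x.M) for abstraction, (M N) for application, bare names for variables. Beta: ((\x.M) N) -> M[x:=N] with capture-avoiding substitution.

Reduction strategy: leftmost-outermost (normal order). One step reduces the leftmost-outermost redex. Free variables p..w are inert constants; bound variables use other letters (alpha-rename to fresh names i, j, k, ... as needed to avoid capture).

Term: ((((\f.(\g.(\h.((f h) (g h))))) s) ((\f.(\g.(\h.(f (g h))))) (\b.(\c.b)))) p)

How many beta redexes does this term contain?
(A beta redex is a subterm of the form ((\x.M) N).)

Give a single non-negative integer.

Term: ((((\f.(\g.(\h.((f h) (g h))))) s) ((\f.(\g.(\h.(f (g h))))) (\b.(\c.b)))) p)
  Redex: ((\f.(\g.(\h.((f h) (g h))))) s)
  Redex: ((\f.(\g.(\h.(f (g h))))) (\b.(\c.b)))
Total redexes: 2

Answer: 2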